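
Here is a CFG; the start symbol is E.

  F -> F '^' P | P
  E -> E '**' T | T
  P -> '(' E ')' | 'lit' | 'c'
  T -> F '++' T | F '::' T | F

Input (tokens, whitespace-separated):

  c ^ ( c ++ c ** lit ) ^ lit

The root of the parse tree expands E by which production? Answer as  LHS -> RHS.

E -> T

[E [T [F [F [F [P c]] ^ [P ( [E [E [T [F [P c]] ++ [T [F [P c]]]]] ** [T [F [P lit]]]] )]] ^ [P lit]]]]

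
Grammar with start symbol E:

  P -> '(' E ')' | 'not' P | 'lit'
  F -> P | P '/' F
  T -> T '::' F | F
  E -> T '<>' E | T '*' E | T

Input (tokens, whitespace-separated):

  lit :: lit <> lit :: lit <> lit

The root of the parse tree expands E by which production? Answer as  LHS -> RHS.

[E [T [T [F [P lit]]] :: [F [P lit]]] <> [E [T [T [F [P lit]]] :: [F [P lit]]] <> [E [T [F [P lit]]]]]]

E -> T '<>' E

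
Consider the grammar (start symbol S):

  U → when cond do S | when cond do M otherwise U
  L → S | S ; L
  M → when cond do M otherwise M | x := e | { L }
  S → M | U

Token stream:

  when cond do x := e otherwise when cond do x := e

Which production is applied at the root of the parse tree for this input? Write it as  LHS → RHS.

S → U

[S [U when cond do [M x := e] otherwise [U when cond do [S [M x := e]]]]]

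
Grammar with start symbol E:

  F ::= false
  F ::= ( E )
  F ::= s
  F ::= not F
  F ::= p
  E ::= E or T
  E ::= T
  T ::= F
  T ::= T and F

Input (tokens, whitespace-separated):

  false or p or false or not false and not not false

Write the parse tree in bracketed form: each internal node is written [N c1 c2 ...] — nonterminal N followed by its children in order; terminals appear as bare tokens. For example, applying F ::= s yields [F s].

E
E or T
E or T or T
E or T or T or T
T or T or T or T
F or T or T or T
false or T or T or T
false or F or T or T
false or p or T or T
false or p or F or T
false or p or false or T
false or p or false or T and F
false or p or false or F and F
false or p or false or not F and F
false or p or false or not false and F
false or p or false or not false and not F
false or p or false or not false and not not F
false or p or false or not false and not not false

[E [E [E [E [T [F false]]] or [T [F p]]] or [T [F false]]] or [T [T [F not [F false]]] and [F not [F not [F false]]]]]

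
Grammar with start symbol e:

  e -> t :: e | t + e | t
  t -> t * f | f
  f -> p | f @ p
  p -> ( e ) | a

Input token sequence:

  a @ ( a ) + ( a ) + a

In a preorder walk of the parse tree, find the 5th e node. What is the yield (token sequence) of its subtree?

a

[e [t [f [f [p a]] @ [p ( [e [t [f [p a]]]] )]]] + [e [t [f [p ( [e [t [f [p a]]]] )]]] + [e [t [f [p a]]]]]]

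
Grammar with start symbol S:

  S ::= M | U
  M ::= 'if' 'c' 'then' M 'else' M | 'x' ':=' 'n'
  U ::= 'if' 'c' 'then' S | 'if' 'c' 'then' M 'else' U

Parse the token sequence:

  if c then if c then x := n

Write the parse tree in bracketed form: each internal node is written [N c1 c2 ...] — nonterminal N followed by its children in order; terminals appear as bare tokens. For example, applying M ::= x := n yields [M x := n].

[S [U if c then [S [U if c then [S [M x := n]]]]]]

S
U
if c then S
if c then U
if c then if c then S
if c then if c then M
if c then if c then x := n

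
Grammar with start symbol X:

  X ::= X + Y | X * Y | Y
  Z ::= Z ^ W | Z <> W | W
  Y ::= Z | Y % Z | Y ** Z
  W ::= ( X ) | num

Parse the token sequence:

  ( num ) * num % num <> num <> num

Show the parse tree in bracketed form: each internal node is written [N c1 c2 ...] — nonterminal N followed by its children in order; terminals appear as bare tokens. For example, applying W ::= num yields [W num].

[X [X [Y [Z [W ( [X [Y [Z [W num]]]] )]]]] * [Y [Y [Z [W num]]] % [Z [Z [Z [W num]] <> [W num]] <> [W num]]]]

X
X * Y
Y * Y
Z * Y
W * Y
( X ) * Y
( Y ) * Y
( Z ) * Y
( W ) * Y
( num ) * Y
( num ) * Y % Z
( num ) * Z % Z
( num ) * W % Z
( num ) * num % Z
( num ) * num % Z <> W
( num ) * num % Z <> W <> W
( num ) * num % W <> W <> W
( num ) * num % num <> W <> W
( num ) * num % num <> num <> W
( num ) * num % num <> num <> num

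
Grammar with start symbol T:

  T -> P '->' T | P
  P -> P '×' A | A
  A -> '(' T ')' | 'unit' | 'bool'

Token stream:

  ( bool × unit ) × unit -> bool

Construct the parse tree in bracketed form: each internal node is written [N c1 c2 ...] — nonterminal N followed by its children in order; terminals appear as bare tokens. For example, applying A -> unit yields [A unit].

[T [P [P [A ( [T [P [P [A bool]] × [A unit]]] )]] × [A unit]] -> [T [P [A bool]]]]

T
P -> T
P × A -> T
A × A -> T
( T ) × A -> T
( P ) × A -> T
( P × A ) × A -> T
( A × A ) × A -> T
( bool × A ) × A -> T
( bool × unit ) × A -> T
( bool × unit ) × unit -> T
( bool × unit ) × unit -> P
( bool × unit ) × unit -> A
( bool × unit ) × unit -> bool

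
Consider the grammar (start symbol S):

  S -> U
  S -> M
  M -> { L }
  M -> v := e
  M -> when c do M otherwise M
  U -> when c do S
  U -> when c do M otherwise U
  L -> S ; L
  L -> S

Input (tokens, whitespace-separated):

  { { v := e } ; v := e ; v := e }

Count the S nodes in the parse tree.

[S [M { [L [S [M { [L [S [M v := e]]] }]] ; [L [S [M v := e]] ; [L [S [M v := e]]]]] }]]

5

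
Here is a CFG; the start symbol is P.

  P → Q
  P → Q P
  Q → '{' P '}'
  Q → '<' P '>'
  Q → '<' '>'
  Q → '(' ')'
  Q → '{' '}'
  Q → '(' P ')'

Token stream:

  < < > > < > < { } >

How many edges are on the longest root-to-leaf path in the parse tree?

[P [Q < [P [Q < >]] >] [P [Q < >] [P [Q < [P [Q { }]] >]]]]

6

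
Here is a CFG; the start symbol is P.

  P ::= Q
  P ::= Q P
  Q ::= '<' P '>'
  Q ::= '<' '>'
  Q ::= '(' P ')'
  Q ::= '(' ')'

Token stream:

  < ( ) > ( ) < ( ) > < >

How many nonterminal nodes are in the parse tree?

12

[P [Q < [P [Q ( )]] >] [P [Q ( )] [P [Q < [P [Q ( )]] >] [P [Q < >]]]]]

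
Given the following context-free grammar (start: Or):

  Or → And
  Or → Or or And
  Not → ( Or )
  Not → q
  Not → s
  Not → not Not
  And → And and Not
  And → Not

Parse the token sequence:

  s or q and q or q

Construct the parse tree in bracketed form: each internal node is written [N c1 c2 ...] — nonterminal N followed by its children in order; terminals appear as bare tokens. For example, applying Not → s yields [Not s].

[Or [Or [Or [And [Not s]]] or [And [And [Not q]] and [Not q]]] or [And [Not q]]]

Or
Or or And
Or or And or And
And or And or And
Not or And or And
s or And or And
s or And and Not or And
s or Not and Not or And
s or q and Not or And
s or q and q or And
s or q and q or Not
s or q and q or q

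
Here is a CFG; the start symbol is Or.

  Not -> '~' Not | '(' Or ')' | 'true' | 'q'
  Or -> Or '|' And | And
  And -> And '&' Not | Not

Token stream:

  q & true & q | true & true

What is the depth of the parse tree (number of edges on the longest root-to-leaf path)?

[Or [Or [And [And [And [Not q]] & [Not true]] & [Not q]]] | [And [And [Not true]] & [Not true]]]

6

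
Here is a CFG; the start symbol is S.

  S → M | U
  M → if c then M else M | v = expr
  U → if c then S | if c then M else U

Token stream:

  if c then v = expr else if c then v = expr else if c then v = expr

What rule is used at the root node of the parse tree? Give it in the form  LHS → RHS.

S → U

[S [U if c then [M v = expr] else [U if c then [M v = expr] else [U if c then [S [M v = expr]]]]]]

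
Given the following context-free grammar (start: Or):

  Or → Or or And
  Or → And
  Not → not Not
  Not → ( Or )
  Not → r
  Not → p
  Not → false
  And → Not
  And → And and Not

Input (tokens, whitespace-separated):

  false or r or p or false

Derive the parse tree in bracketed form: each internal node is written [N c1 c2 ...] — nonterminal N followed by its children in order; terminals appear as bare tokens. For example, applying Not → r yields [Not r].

[Or [Or [Or [Or [And [Not false]]] or [And [Not r]]] or [And [Not p]]] or [And [Not false]]]

Or
Or or And
Or or And or And
Or or And or And or And
And or And or And or And
Not or And or And or And
false or And or And or And
false or Not or And or And
false or r or And or And
false or r or Not or And
false or r or p or And
false or r or p or Not
false or r or p or false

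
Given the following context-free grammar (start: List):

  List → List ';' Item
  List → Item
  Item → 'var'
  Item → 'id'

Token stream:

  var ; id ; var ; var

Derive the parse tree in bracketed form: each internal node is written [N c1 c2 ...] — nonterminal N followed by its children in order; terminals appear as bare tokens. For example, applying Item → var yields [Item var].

[List [List [List [List [Item var]] ; [Item id]] ; [Item var]] ; [Item var]]

List
List ; Item
List ; Item ; Item
List ; Item ; Item ; Item
Item ; Item ; Item ; Item
var ; Item ; Item ; Item
var ; id ; Item ; Item
var ; id ; var ; Item
var ; id ; var ; var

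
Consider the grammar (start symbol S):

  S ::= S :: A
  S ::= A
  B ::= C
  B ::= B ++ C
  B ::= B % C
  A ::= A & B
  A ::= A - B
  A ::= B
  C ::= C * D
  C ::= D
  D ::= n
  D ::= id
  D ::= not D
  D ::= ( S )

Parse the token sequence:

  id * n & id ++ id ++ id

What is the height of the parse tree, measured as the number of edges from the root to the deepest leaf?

7

[S [A [A [B [C [C [D id]] * [D n]]]] & [B [B [B [C [D id]]] ++ [C [D id]]] ++ [C [D id]]]]]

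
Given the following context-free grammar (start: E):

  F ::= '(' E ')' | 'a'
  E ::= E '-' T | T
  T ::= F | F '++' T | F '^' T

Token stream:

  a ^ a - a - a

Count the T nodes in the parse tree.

[E [E [E [T [F a] ^ [T [F a]]]] - [T [F a]]] - [T [F a]]]

4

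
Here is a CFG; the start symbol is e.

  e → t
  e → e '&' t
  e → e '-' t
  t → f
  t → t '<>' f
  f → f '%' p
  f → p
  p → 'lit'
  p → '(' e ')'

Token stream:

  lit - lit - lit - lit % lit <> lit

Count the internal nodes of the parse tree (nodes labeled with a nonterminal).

21

[e [e [e [e [t [f [p lit]]]] - [t [f [p lit]]]] - [t [f [p lit]]]] - [t [t [f [f [p lit]] % [p lit]]] <> [f [p lit]]]]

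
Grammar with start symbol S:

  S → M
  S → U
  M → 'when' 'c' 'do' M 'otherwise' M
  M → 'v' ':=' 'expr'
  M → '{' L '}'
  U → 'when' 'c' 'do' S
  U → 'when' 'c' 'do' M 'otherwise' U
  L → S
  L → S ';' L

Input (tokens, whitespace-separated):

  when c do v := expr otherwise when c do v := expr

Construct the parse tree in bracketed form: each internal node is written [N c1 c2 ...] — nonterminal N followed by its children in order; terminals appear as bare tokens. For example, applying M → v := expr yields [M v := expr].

[S [U when c do [M v := expr] otherwise [U when c do [S [M v := expr]]]]]

S
U
when c do M otherwise U
when c do v := expr otherwise U
when c do v := expr otherwise when c do S
when c do v := expr otherwise when c do M
when c do v := expr otherwise when c do v := expr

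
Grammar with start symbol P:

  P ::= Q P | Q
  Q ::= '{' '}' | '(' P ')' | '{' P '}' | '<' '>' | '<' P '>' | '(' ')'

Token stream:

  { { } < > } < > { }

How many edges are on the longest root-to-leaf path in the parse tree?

[P [Q { [P [Q { }] [P [Q < >]]] }] [P [Q < >] [P [Q { }]]]]

5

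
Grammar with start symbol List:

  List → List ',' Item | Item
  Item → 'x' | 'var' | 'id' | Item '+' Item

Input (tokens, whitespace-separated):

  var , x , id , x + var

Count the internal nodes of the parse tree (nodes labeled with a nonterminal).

10

[List [List [List [List [Item var]] , [Item x]] , [Item id]] , [Item [Item x] + [Item var]]]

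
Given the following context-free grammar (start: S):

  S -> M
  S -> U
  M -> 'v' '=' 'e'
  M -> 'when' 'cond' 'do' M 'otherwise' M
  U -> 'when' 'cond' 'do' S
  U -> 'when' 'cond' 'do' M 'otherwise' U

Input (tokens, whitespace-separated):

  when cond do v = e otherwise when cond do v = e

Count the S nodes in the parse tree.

2

[S [U when cond do [M v = e] otherwise [U when cond do [S [M v = e]]]]]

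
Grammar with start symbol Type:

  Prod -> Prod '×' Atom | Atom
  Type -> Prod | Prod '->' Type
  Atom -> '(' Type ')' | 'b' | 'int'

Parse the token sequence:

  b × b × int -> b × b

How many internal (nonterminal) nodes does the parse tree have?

[Type [Prod [Prod [Prod [Atom b]] × [Atom b]] × [Atom int]] -> [Type [Prod [Prod [Atom b]] × [Atom b]]]]

12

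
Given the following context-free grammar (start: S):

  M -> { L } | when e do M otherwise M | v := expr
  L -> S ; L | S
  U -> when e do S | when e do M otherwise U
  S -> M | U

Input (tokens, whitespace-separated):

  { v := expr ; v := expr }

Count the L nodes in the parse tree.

[S [M { [L [S [M v := expr]] ; [L [S [M v := expr]]]] }]]

2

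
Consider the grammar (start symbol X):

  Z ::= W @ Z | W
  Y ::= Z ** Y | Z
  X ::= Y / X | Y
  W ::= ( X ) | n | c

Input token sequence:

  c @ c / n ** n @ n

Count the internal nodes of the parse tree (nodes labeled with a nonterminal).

15

[X [Y [Z [W c] @ [Z [W c]]]] / [X [Y [Z [W n]] ** [Y [Z [W n] @ [Z [W n]]]]]]]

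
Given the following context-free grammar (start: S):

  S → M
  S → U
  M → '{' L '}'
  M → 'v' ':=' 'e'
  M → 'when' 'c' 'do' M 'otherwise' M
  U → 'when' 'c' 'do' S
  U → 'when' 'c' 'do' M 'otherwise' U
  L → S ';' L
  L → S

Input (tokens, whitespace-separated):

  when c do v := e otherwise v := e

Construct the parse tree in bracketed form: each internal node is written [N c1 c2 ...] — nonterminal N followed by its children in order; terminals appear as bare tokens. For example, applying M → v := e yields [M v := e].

[S [M when c do [M v := e] otherwise [M v := e]]]

S
M
when c do M otherwise M
when c do v := e otherwise M
when c do v := e otherwise v := e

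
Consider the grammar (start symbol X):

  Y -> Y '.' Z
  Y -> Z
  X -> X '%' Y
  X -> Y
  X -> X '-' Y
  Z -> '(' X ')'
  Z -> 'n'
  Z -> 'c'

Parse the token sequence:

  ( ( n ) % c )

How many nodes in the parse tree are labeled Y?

4

[X [Y [Z ( [X [X [Y [Z ( [X [Y [Z n]]] )]]] % [Y [Z c]]] )]]]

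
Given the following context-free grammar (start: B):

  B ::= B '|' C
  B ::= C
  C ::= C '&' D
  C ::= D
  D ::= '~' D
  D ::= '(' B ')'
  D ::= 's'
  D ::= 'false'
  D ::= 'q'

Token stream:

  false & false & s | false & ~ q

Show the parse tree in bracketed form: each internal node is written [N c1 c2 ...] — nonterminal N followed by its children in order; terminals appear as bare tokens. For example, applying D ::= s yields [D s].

B
B | C
C | C
C & D | C
C & D & D | C
D & D & D | C
false & D & D | C
false & false & D | C
false & false & s | C
false & false & s | C & D
false & false & s | D & D
false & false & s | false & D
false & false & s | false & ~ D
false & false & s | false & ~ q

[B [B [C [C [C [D false]] & [D false]] & [D s]]] | [C [C [D false]] & [D ~ [D q]]]]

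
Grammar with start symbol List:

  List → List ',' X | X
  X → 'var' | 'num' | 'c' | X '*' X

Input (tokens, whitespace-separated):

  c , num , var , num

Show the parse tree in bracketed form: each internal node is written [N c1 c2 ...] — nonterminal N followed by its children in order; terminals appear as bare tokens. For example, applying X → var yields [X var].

List
List , X
List , X , X
List , X , X , X
X , X , X , X
c , X , X , X
c , num , X , X
c , num , var , X
c , num , var , num

[List [List [List [List [X c]] , [X num]] , [X var]] , [X num]]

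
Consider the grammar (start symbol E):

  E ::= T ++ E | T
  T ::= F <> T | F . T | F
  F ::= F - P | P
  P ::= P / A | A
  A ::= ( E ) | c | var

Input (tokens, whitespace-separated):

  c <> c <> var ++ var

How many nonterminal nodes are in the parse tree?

18

[E [T [F [P [A c]]] <> [T [F [P [A c]]] <> [T [F [P [A var]]]]]] ++ [E [T [F [P [A var]]]]]]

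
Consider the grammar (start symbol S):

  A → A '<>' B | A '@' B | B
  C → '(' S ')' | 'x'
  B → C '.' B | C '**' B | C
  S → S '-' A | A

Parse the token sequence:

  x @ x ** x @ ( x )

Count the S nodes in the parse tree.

2

[S [A [A [A [B [C x]]] @ [B [C x] ** [B [C x]]]] @ [B [C ( [S [A [B [C x]]]] )]]]]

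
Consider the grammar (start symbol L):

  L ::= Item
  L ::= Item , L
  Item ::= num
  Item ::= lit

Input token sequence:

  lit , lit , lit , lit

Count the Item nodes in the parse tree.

4

[L [Item lit] , [L [Item lit] , [L [Item lit] , [L [Item lit]]]]]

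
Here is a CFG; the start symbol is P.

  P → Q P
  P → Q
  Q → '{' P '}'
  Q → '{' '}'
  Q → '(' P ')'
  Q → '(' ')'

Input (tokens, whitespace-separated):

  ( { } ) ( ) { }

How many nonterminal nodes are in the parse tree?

8

[P [Q ( [P [Q { }]] )] [P [Q ( )] [P [Q { }]]]]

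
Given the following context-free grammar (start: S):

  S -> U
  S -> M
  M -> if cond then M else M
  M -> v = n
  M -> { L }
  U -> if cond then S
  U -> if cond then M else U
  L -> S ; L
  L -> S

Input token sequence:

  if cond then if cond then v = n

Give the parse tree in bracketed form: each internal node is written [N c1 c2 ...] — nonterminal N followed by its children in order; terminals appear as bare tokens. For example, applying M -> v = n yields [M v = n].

S
U
if cond then S
if cond then U
if cond then if cond then S
if cond then if cond then M
if cond then if cond then v = n

[S [U if cond then [S [U if cond then [S [M v = n]]]]]]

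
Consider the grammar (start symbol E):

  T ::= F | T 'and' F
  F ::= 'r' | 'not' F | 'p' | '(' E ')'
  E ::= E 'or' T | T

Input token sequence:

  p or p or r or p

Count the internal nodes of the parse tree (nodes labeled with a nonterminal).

[E [E [E [E [T [F p]]] or [T [F p]]] or [T [F r]]] or [T [F p]]]

12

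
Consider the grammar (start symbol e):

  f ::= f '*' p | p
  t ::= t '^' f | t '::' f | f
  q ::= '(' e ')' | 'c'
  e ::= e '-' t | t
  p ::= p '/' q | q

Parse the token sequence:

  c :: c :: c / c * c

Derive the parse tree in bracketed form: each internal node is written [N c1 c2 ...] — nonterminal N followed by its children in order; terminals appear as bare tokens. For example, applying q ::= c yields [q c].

e
t
t :: f
t :: f :: f
f :: f :: f
p :: f :: f
q :: f :: f
c :: f :: f
c :: p :: f
c :: q :: f
c :: c :: f
c :: c :: f * p
c :: c :: p * p
c :: c :: p / q * p
c :: c :: q / q * p
c :: c :: c / q * p
c :: c :: c / c * p
c :: c :: c / c * q
c :: c :: c / c * c

[e [t [t [t [f [p [q c]]]] :: [f [p [q c]]]] :: [f [f [p [p [q c]] / [q c]]] * [p [q c]]]]]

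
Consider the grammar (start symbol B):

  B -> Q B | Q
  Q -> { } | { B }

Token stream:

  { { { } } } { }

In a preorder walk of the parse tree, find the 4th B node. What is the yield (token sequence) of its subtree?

[B [Q { [B [Q { [B [Q { }]] }]] }] [B [Q { }]]]

{ }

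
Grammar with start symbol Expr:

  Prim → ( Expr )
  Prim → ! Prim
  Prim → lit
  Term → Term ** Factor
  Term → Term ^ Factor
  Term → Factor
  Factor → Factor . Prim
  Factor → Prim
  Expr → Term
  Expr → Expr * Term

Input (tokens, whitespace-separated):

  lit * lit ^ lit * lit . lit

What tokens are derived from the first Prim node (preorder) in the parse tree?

[Expr [Expr [Expr [Term [Factor [Prim lit]]]] * [Term [Term [Factor [Prim lit]]] ^ [Factor [Prim lit]]]] * [Term [Factor [Factor [Prim lit]] . [Prim lit]]]]

lit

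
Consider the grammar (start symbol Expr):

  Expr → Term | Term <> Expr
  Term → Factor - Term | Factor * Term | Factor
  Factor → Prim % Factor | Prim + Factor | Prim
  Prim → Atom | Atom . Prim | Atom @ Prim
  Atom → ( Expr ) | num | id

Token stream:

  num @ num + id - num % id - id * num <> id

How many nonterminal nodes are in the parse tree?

[Expr [Term [Factor [Prim [Atom num] @ [Prim [Atom num]]] + [Factor [Prim [Atom id]]]] - [Term [Factor [Prim [Atom num]] % [Factor [Prim [Atom id]]]] - [Term [Factor [Prim [Atom id]]] * [Term [Factor [Prim [Atom num]]]]]]] <> [Expr [Term [Factor [Prim [Atom id]]]]]]

30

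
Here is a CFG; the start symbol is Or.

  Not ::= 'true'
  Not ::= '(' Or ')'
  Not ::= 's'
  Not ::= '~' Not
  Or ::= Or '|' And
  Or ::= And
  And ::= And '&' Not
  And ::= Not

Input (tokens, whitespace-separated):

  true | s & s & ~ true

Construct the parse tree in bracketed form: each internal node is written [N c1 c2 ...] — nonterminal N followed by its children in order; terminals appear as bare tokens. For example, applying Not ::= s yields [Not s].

Or
Or | And
And | And
Not | And
true | And
true | And & Not
true | And & Not & Not
true | Not & Not & Not
true | s & Not & Not
true | s & s & Not
true | s & s & ~ Not
true | s & s & ~ true

[Or [Or [And [Not true]]] | [And [And [And [Not s]] & [Not s]] & [Not ~ [Not true]]]]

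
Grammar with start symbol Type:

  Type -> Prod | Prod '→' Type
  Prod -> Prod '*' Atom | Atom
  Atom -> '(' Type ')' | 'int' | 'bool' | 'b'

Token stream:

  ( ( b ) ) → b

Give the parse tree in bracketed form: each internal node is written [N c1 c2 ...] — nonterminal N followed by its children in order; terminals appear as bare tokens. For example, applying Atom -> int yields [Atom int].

[Type [Prod [Atom ( [Type [Prod [Atom ( [Type [Prod [Atom b]]] )]]] )]] → [Type [Prod [Atom b]]]]

Type
Prod → Type
Atom → Type
( Type ) → Type
( Prod ) → Type
( Atom ) → Type
( ( Type ) ) → Type
( ( Prod ) ) → Type
( ( Atom ) ) → Type
( ( b ) ) → Type
( ( b ) ) → Prod
( ( b ) ) → Atom
( ( b ) ) → b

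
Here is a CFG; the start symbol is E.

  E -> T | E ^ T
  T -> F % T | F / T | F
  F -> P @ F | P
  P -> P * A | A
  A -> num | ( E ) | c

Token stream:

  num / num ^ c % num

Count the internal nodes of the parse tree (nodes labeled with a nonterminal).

[E [E [T [F [P [A num]]] / [T [F [P [A num]]]]]] ^ [T [F [P [A c]]] % [T [F [P [A num]]]]]]

18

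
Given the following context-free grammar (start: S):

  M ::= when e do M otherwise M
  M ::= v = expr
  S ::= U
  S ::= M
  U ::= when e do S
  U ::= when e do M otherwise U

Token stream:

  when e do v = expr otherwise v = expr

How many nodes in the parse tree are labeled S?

1

[S [M when e do [M v = expr] otherwise [M v = expr]]]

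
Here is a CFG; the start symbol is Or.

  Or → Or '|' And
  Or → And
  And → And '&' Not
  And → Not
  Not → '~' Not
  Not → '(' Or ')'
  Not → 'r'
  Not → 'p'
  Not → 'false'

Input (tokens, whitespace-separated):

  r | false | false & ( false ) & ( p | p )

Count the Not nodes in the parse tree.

8

[Or [Or [Or [And [Not r]]] | [And [Not false]]] | [And [And [And [Not false]] & [Not ( [Or [And [Not false]]] )]] & [Not ( [Or [Or [And [Not p]]] | [And [Not p]]] )]]]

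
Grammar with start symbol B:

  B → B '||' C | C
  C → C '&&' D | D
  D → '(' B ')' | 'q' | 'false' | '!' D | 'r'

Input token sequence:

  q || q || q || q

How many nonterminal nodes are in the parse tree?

12

[B [B [B [B [C [D q]]] || [C [D q]]] || [C [D q]]] || [C [D q]]]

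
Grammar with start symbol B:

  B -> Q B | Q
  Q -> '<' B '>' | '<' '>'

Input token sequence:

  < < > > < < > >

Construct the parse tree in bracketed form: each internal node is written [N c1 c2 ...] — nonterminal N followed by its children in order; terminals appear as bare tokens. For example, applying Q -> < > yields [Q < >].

B
Q B
< B > B
< Q > B
< < > > B
< < > > Q
< < > > < B >
< < > > < Q >
< < > > < < > >

[B [Q < [B [Q < >]] >] [B [Q < [B [Q < >]] >]]]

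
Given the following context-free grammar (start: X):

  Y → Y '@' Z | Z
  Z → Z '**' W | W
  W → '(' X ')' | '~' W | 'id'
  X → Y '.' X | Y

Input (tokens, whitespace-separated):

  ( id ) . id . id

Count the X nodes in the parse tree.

[X [Y [Z [W ( [X [Y [Z [W id]]]] )]]] . [X [Y [Z [W id]]] . [X [Y [Z [W id]]]]]]

4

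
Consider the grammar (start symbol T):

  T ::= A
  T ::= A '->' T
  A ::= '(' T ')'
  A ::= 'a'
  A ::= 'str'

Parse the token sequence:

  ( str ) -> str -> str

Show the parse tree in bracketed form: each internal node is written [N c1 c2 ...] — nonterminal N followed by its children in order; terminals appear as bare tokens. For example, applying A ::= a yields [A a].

[T [A ( [T [A str]] )] -> [T [A str] -> [T [A str]]]]

T
A -> T
( T ) -> T
( A ) -> T
( str ) -> T
( str ) -> A -> T
( str ) -> str -> T
( str ) -> str -> A
( str ) -> str -> str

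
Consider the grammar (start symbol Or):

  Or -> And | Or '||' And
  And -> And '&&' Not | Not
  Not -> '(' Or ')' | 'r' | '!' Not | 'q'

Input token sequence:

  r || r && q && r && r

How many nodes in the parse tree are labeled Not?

[Or [Or [And [Not r]]] || [And [And [And [And [Not r]] && [Not q]] && [Not r]] && [Not r]]]

5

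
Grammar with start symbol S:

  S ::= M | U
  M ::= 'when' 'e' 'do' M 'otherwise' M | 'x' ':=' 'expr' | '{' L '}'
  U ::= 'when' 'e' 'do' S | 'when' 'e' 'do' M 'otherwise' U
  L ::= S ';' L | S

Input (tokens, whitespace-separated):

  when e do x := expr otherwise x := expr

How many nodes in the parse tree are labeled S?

1

[S [M when e do [M x := expr] otherwise [M x := expr]]]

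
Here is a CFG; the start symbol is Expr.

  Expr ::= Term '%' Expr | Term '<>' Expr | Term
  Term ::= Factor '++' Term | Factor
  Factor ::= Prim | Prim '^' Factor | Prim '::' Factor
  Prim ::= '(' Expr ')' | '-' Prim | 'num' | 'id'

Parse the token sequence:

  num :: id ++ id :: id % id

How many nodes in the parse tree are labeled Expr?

[Expr [Term [Factor [Prim num] :: [Factor [Prim id]]] ++ [Term [Factor [Prim id] :: [Factor [Prim id]]]]] % [Expr [Term [Factor [Prim id]]]]]

2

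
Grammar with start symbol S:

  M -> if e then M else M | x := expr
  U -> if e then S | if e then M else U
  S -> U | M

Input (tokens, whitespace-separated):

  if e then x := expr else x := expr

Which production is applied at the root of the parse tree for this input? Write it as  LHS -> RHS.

[S [M if e then [M x := expr] else [M x := expr]]]

S -> M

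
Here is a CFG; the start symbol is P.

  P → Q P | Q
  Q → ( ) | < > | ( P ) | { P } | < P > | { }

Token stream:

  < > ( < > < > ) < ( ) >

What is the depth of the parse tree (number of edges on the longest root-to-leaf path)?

6

[P [Q < >] [P [Q ( [P [Q < >] [P [Q < >]]] )] [P [Q < [P [Q ( )]] >]]]]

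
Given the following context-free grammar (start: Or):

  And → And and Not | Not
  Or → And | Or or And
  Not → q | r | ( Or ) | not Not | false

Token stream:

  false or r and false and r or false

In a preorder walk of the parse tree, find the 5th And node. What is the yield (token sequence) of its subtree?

[Or [Or [Or [And [Not false]]] or [And [And [And [Not r]] and [Not false]] and [Not r]]] or [And [Not false]]]

false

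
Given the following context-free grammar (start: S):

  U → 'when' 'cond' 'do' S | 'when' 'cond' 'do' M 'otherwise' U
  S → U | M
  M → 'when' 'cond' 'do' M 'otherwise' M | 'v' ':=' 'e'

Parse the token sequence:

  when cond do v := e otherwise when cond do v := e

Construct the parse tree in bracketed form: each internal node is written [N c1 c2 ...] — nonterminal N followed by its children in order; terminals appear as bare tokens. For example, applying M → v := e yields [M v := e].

S
U
when cond do M otherwise U
when cond do v := e otherwise U
when cond do v := e otherwise when cond do S
when cond do v := e otherwise when cond do M
when cond do v := e otherwise when cond do v := e

[S [U when cond do [M v := e] otherwise [U when cond do [S [M v := e]]]]]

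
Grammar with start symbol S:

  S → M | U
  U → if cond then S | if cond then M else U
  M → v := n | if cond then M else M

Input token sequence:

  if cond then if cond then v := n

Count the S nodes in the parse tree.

3

[S [U if cond then [S [U if cond then [S [M v := n]]]]]]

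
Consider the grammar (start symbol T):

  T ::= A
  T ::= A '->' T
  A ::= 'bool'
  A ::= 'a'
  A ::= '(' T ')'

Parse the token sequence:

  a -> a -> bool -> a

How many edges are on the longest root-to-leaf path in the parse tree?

5

[T [A a] -> [T [A a] -> [T [A bool] -> [T [A a]]]]]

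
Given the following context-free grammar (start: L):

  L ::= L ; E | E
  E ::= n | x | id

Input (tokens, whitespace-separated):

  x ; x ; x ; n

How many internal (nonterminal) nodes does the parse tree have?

8

[L [L [L [L [E x]] ; [E x]] ; [E x]] ; [E n]]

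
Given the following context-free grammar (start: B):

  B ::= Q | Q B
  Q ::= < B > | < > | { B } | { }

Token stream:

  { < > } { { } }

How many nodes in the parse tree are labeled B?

[B [Q { [B [Q < >]] }] [B [Q { [B [Q { }]] }]]]

4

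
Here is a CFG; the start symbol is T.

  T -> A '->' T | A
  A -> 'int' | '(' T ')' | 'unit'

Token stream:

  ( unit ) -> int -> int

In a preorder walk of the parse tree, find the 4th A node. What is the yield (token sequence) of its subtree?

[T [A ( [T [A unit]] )] -> [T [A int] -> [T [A int]]]]

int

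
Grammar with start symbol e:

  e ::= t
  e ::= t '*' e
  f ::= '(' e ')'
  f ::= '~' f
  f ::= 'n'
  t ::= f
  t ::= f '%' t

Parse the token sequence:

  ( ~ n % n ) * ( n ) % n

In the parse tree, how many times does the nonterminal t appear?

6

[e [t [f ( [e [t [f ~ [f n]] % [t [f n]]]] )]] * [e [t [f ( [e [t [f n]]] )] % [t [f n]]]]]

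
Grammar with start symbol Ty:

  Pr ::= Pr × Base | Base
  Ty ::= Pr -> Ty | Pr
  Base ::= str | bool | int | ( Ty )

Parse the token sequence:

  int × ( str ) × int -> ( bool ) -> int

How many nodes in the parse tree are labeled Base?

[Ty [Pr [Pr [Pr [Base int]] × [Base ( [Ty [Pr [Base str]]] )]] × [Base int]] -> [Ty [Pr [Base ( [Ty [Pr [Base bool]]] )]] -> [Ty [Pr [Base int]]]]]

7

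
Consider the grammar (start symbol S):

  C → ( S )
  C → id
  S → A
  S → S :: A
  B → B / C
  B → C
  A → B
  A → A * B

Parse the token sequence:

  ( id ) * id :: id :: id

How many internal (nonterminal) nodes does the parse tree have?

[S [S [S [A [A [B [C ( [S [A [B [C id]]]] )]]] * [B [C id]]]] :: [A [B [C id]]]] :: [A [B [C id]]]]

19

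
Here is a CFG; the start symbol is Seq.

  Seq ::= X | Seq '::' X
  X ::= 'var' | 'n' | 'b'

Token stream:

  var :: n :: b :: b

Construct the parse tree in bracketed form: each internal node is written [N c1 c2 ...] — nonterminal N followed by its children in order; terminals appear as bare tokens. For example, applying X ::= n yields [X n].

[Seq [Seq [Seq [Seq [X var]] :: [X n]] :: [X b]] :: [X b]]

Seq
Seq :: X
Seq :: X :: X
Seq :: X :: X :: X
X :: X :: X :: X
var :: X :: X :: X
var :: n :: X :: X
var :: n :: b :: X
var :: n :: b :: b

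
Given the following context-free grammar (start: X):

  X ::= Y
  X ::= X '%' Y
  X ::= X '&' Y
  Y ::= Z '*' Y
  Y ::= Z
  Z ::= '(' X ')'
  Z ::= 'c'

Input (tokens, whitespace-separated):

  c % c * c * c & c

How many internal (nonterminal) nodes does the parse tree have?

13

[X [X [X [Y [Z c]]] % [Y [Z c] * [Y [Z c] * [Y [Z c]]]]] & [Y [Z c]]]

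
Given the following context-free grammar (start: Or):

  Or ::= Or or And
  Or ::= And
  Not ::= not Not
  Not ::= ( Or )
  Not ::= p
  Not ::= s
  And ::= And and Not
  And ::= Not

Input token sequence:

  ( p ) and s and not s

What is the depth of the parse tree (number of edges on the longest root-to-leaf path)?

8

[Or [And [And [And [Not ( [Or [And [Not p]]] )]] and [Not s]] and [Not not [Not s]]]]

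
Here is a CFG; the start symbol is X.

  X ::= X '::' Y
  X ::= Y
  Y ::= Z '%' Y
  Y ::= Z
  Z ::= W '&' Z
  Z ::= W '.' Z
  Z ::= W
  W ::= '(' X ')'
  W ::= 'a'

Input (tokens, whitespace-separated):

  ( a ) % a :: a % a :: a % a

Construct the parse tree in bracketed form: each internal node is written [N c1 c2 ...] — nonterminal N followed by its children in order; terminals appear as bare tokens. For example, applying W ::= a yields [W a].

[X [X [X [Y [Z [W ( [X [Y [Z [W a]]]] )]] % [Y [Z [W a]]]]] :: [Y [Z [W a]] % [Y [Z [W a]]]]] :: [Y [Z [W a]] % [Y [Z [W a]]]]]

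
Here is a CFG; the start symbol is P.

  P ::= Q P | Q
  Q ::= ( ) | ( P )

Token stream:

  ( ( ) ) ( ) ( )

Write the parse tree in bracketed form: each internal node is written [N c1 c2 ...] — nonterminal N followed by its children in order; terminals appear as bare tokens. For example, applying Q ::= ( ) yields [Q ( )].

[P [Q ( [P [Q ( )]] )] [P [Q ( )] [P [Q ( )]]]]

P
Q P
( P ) P
( Q ) P
( ( ) ) P
( ( ) ) Q P
( ( ) ) ( ) P
( ( ) ) ( ) Q
( ( ) ) ( ) ( )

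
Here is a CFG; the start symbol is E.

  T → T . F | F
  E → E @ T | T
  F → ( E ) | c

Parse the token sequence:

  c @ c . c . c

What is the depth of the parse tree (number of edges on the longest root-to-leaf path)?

[E [E [T [F c]]] @ [T [T [T [F c]] . [F c]] . [F c]]]

5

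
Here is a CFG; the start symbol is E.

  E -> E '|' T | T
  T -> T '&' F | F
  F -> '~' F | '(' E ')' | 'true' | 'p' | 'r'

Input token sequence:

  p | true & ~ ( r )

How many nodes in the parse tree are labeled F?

[E [E [T [F p]]] | [T [T [F true]] & [F ~ [F ( [E [T [F r]]] )]]]]

5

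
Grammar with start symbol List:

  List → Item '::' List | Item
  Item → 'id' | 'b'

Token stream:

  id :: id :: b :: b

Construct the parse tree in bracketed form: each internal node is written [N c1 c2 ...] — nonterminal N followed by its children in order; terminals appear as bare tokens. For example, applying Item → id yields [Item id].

[List [Item id] :: [List [Item id] :: [List [Item b] :: [List [Item b]]]]]

List
Item :: List
id :: List
id :: Item :: List
id :: id :: List
id :: id :: Item :: List
id :: id :: b :: List
id :: id :: b :: Item
id :: id :: b :: b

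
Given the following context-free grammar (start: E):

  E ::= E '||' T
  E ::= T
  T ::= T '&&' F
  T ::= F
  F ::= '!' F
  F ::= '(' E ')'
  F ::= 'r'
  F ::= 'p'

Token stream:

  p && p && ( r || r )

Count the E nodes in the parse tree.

3

[E [T [T [T [F p]] && [F p]] && [F ( [E [E [T [F r]]] || [T [F r]]] )]]]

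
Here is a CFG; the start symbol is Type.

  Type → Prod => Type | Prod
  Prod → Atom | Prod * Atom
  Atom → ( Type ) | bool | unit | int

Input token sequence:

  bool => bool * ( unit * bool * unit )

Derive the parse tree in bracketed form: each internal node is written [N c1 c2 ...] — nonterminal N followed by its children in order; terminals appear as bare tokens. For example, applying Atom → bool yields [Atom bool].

Type
Prod => Type
Atom => Type
bool => Type
bool => Prod
bool => Prod * Atom
bool => Atom * Atom
bool => bool * Atom
bool => bool * ( Type )
bool => bool * ( Prod )
bool => bool * ( Prod * Atom )
bool => bool * ( Prod * Atom * Atom )
bool => bool * ( Atom * Atom * Atom )
bool => bool * ( unit * Atom * Atom )
bool => bool * ( unit * bool * Atom )
bool => bool * ( unit * bool * unit )

[Type [Prod [Atom bool]] => [Type [Prod [Prod [Atom bool]] * [Atom ( [Type [Prod [Prod [Prod [Atom unit]] * [Atom bool]] * [Atom unit]]] )]]]]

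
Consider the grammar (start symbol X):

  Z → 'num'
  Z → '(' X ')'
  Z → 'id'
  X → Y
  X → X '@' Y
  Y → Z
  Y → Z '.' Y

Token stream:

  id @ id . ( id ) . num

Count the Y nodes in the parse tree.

[X [X [Y [Z id]]] @ [Y [Z id] . [Y [Z ( [X [Y [Z id]]] )] . [Y [Z num]]]]]

5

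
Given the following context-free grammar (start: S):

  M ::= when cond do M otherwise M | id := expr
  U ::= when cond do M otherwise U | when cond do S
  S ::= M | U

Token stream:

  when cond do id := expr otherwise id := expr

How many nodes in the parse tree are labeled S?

1

[S [M when cond do [M id := expr] otherwise [M id := expr]]]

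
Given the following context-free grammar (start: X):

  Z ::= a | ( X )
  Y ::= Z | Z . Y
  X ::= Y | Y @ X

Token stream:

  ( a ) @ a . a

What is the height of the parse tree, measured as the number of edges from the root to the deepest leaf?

6

[X [Y [Z ( [X [Y [Z a]]] )]] @ [X [Y [Z a] . [Y [Z a]]]]]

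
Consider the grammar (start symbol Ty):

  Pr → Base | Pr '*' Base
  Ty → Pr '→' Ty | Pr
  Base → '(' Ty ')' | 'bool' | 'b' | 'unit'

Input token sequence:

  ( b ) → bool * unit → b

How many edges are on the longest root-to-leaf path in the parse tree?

6

[Ty [Pr [Base ( [Ty [Pr [Base b]]] )]] → [Ty [Pr [Pr [Base bool]] * [Base unit]] → [Ty [Pr [Base b]]]]]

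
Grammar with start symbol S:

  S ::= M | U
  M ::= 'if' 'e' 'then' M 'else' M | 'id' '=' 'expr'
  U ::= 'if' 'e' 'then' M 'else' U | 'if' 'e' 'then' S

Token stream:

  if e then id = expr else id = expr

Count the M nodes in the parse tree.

[S [M if e then [M id = expr] else [M id = expr]]]

3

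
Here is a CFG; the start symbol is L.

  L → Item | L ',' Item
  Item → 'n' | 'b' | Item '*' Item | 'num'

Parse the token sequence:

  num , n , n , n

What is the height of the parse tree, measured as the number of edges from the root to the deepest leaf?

5

[L [L [L [L [Item num]] , [Item n]] , [Item n]] , [Item n]]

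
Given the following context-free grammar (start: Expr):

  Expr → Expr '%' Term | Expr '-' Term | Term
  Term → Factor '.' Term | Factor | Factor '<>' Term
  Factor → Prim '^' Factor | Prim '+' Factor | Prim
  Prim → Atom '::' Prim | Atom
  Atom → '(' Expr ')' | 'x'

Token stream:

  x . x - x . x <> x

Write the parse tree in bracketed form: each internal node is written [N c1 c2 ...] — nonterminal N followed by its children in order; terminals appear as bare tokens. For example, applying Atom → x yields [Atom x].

[Expr [Expr [Term [Factor [Prim [Atom x]]] . [Term [Factor [Prim [Atom x]]]]]] - [Term [Factor [Prim [Atom x]]] . [Term [Factor [Prim [Atom x]]] <> [Term [Factor [Prim [Atom x]]]]]]]

Expr
Expr - Term
Term - Term
Factor . Term - Term
Prim . Term - Term
Atom . Term - Term
x . Term - Term
x . Factor - Term
x . Prim - Term
x . Atom - Term
x . x - Term
x . x - Factor . Term
x . x - Prim . Term
x . x - Atom . Term
x . x - x . Term
x . x - x . Factor <> Term
x . x - x . Prim <> Term
x . x - x . Atom <> Term
x . x - x . x <> Term
x . x - x . x <> Factor
x . x - x . x <> Prim
x . x - x . x <> Atom
x . x - x . x <> x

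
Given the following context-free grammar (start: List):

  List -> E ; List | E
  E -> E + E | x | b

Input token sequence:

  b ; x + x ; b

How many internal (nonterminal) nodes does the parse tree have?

[List [E b] ; [List [E [E x] + [E x]] ; [List [E b]]]]

8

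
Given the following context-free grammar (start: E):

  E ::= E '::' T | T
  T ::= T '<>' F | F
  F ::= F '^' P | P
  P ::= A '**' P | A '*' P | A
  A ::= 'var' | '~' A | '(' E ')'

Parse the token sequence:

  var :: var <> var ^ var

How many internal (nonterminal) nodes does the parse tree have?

17

[E [E [T [F [P [A var]]]]] :: [T [T [F [P [A var]]]] <> [F [F [P [A var]]] ^ [P [A var]]]]]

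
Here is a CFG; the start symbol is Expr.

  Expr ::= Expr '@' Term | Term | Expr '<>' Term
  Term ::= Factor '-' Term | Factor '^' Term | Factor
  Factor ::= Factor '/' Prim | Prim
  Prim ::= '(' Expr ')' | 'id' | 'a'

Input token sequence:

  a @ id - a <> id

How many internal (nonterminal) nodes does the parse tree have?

[Expr [Expr [Expr [Term [Factor [Prim a]]]] @ [Term [Factor [Prim id]] - [Term [Factor [Prim a]]]]] <> [Term [Factor [Prim id]]]]

15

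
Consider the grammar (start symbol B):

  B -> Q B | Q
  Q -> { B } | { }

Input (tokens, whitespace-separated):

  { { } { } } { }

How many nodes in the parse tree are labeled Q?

4

[B [Q { [B [Q { }] [B [Q { }]]] }] [B [Q { }]]]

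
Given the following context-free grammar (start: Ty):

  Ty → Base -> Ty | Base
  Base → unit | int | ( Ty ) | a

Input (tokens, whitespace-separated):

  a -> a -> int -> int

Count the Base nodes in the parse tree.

4

[Ty [Base a] -> [Ty [Base a] -> [Ty [Base int] -> [Ty [Base int]]]]]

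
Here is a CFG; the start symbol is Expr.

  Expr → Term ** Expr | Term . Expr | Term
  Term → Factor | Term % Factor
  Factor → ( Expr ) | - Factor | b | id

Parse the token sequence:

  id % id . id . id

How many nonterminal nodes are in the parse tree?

[Expr [Term [Term [Factor id]] % [Factor id]] . [Expr [Term [Factor id]] . [Expr [Term [Factor id]]]]]

11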